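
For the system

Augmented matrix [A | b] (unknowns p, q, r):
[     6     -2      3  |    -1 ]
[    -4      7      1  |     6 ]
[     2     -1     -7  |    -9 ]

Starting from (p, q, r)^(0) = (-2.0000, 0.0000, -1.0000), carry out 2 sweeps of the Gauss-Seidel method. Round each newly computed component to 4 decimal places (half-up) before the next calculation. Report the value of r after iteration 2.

Iteration 1:
  p = (-1 - (-2)·0.0000 - (3)·-1.0000) / (6) = 0.3333
  q = (6 - (-4)·0.3333 - (1)·-1.0000) / (7) = 1.1905
  r = (-9 - (2)·0.3333 - (-1)·1.1905) / (-7) = 1.2109
Iteration 2:
  p = (-1 - (-2)·1.1905 - (3)·1.2109) / (6) = -0.3753
  q = (6 - (-4)·-0.3753 - (1)·1.2109) / (7) = 0.4697
  r = (-9 - (2)·-0.3753 - (-1)·0.4697) / (-7) = 1.1114

1.1114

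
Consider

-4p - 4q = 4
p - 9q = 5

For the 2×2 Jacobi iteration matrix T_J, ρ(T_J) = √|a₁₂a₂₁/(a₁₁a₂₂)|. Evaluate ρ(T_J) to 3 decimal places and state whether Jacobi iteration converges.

a₁₂a₂₁/(a₁₁a₂₂) = (-4)·(1) / ((-4)·(-9)) = -0.111111
ρ = √|-0.111111| = √0.111111 = 0.333
ρ < 1, so Jacobi converges

0.333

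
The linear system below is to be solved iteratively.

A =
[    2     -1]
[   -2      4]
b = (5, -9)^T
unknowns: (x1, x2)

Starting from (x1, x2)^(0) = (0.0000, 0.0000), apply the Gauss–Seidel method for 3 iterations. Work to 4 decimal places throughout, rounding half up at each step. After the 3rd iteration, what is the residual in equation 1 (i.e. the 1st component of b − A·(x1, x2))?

-0.0625

Iteration 1:
  x1 = (5 - (-1)·0.0000) / (2) = 2.5000
  x2 = (-9 - (-2)·2.5000) / (4) = -1.0000
Iteration 2:
  x1 = (5 - (-1)·-1.0000) / (2) = 2.0000
  x2 = (-9 - (-2)·2.0000) / (4) = -1.2500
Iteration 3:
  x1 = (5 - (-1)·-1.2500) / (2) = 1.8750
  x2 = (-9 - (-2)·1.8750) / (4) = -1.3125
Residual b − A·x = (-0.0625, 0.0000)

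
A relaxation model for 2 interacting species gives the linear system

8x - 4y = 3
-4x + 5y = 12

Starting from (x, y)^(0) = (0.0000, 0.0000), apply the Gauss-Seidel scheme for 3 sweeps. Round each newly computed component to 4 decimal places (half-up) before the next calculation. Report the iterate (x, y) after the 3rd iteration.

(2.2650, 4.2120)

Iteration 1:
  x = (3 - (-4)·0.0000) / (8) = 0.3750
  y = (12 - (-4)·0.3750) / (5) = 2.7000
Iteration 2:
  x = (3 - (-4)·2.7000) / (8) = 1.7250
  y = (12 - (-4)·1.7250) / (5) = 3.7800
Iteration 3:
  x = (3 - (-4)·3.7800) / (8) = 2.2650
  y = (12 - (-4)·2.2650) / (5) = 4.2120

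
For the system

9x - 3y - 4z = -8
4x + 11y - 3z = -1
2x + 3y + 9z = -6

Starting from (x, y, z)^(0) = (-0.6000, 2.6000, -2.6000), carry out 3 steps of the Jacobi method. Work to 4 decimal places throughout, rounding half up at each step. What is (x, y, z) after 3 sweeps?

(-0.9975, 0.4715, -0.2730)

Iteration 1:
  x = (-8 - (-3)·2.6000 - (-4)·-2.6000) / (9) = -1.1778
  y = (-1 - (4)·-0.6000 - (-3)·-2.6000) / (11) = -0.5818
  z = (-6 - (2)·-0.6000 - (3)·2.6000) / (9) = -1.4000
Iteration 2:
  x = (-8 - (-3)·-0.5818 - (-4)·-1.4000) / (9) = -1.7050
  y = (-1 - (4)·-1.1778 - (-3)·-1.4000) / (11) = -0.0444
  z = (-6 - (2)·-1.1778 - (3)·-0.5818) / (9) = -0.2110
Iteration 3:
  x = (-8 - (-3)·-0.0444 - (-4)·-0.2110) / (9) = -0.9975
  y = (-1 - (4)·-1.7050 - (-3)·-0.2110) / (11) = 0.4715
  z = (-6 - (2)·-1.7050 - (3)·-0.0444) / (9) = -0.2730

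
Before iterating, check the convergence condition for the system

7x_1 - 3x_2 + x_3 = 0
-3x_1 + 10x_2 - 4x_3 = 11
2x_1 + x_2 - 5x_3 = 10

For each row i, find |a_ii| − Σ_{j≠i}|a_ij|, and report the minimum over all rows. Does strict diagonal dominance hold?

row 1: |7| − (3+1) = 3
row 2: |10| − (3+4) = 3
row 3: |-5| − (2+1) = 2
minimum over rows = 2 → strictly diagonally dominant (convergence guaranteed)

2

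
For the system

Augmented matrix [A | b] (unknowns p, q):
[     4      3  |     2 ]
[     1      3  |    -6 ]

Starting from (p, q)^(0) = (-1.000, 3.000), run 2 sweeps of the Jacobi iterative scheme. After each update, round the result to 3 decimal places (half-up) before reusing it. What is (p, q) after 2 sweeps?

(1.750, -1.417)

Iteration 1:
  p = (2 - (3)·3.000) / (4) = -1.750
  q = (-6 - (1)·-1.000) / (3) = -1.667
Iteration 2:
  p = (2 - (3)·-1.667) / (4) = 1.750
  q = (-6 - (1)·-1.750) / (3) = -1.417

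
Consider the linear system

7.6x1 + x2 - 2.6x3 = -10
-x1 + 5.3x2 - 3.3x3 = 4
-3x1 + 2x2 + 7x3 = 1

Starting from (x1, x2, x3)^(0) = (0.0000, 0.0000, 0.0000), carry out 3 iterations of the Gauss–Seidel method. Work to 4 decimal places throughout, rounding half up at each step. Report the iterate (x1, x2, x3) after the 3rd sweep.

(-1.5221, 0.1172, -0.5430)

Iteration 1:
  x1 = (-10 - (1)·0.0000 - (-2.6)·0.0000) / (7.6) = -1.3158
  x2 = (4 - (-1)·-1.3158 - (-3.3)·0.0000) / (5.3) = 0.5065
  x3 = (1 - (-3)·-1.3158 - (2)·0.5065) / (7) = -0.5658
Iteration 2:
  x1 = (-10 - (1)·0.5065 - (-2.6)·-0.5658) / (7.6) = -1.5760
  x2 = (4 - (-1)·-1.5760 - (-3.3)·-0.5658) / (5.3) = 0.1051
  x3 = (1 - (-3)·-1.5760 - (2)·0.1051) / (7) = -0.5626
Iteration 3:
  x1 = (-10 - (1)·0.1051 - (-2.6)·-0.5626) / (7.6) = -1.5221
  x2 = (4 - (-1)·-1.5221 - (-3.3)·-0.5626) / (5.3) = 0.1172
  x3 = (1 - (-3)·-1.5221 - (2)·0.1172) / (7) = -0.5430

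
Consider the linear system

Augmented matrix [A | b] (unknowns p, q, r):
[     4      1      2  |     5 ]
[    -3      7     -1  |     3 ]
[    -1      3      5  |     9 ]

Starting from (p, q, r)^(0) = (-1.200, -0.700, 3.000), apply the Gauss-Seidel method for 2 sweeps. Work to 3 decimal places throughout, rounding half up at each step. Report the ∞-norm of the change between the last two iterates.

Iteration 1:
  p = (5 - (1)·-0.700 - (2)·3.000) / (4) = -0.075
  q = (3 - (-3)·-0.075 - (-1)·3.000) / (7) = 0.825
  r = (9 - (-1)·-0.075 - (3)·0.825) / (5) = 1.290
Iteration 2:
  p = (5 - (1)·0.825 - (2)·1.290) / (4) = 0.399
  q = (3 - (-3)·0.399 - (-1)·1.290) / (7) = 0.784
  r = (9 - (-1)·0.399 - (3)·0.784) / (5) = 1.409
Change: (0.474, -0.041, 0.119) → max |·| = 0.474

0.474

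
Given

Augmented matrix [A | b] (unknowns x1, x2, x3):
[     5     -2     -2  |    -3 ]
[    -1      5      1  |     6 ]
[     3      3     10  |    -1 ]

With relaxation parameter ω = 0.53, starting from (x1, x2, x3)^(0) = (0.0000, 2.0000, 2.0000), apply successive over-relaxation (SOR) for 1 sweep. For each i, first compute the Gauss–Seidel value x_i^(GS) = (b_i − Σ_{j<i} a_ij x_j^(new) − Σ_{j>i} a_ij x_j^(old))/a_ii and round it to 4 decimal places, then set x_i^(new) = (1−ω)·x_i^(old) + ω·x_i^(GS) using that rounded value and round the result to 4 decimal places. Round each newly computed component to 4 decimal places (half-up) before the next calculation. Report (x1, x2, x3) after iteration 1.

Iteration 1:
  x1: GS value = (-3 - (-2)·2.0000 - (-2)·2.0000) / (5) = 1.0000;  x1 ← (1−ω)·0.0000 + ω·1.0000 = 0.5300
  x2: GS value = (6 - (-1)·0.5300 - (1)·2.0000) / (5) = 0.9060;  x2 ← (1−ω)·2.0000 + ω·0.9060 = 1.4202
  x3: GS value = (-1 - (3)·0.5300 - (3)·1.4202) / (10) = -0.6851;  x3 ← (1−ω)·2.0000 + ω·-0.6851 = 0.5769

(0.5300, 1.4202, 0.5769)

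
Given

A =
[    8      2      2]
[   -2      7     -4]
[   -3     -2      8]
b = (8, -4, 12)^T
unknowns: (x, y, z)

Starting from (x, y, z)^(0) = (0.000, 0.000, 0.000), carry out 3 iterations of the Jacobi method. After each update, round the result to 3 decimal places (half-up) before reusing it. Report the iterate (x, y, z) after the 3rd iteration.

Iteration 1:
  x = (8 - (2)·0.000 - (2)·0.000) / (8) = 1.000
  y = (-4 - (-2)·0.000 - (-4)·0.000) / (7) = -0.571
  z = (12 - (-3)·0.000 - (-2)·0.000) / (8) = 1.500
Iteration 2:
  x = (8 - (2)·-0.571 - (2)·1.500) / (8) = 0.768
  y = (-4 - (-2)·1.000 - (-4)·1.500) / (7) = 0.571
  z = (12 - (-3)·1.000 - (-2)·-0.571) / (8) = 1.732
Iteration 3:
  x = (8 - (2)·0.571 - (2)·1.732) / (8) = 0.424
  y = (-4 - (-2)·0.768 - (-4)·1.732) / (7) = 0.638
  z = (12 - (-3)·0.768 - (-2)·0.571) / (8) = 1.931

(0.424, 0.638, 1.931)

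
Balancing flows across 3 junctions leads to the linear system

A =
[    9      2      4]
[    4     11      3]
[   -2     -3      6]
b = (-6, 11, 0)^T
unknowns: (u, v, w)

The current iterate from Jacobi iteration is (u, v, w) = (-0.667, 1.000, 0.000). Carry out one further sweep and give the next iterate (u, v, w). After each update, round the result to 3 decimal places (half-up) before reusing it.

One sweep:
  u = (-6 - (2)·1.000 - (4)·0.000) / (9) = -0.889
  v = (11 - (4)·-0.667 - (3)·0.000) / (11) = 1.243
  w = (0 - (-2)·-0.667 - (-3)·1.000) / (6) = 0.278

(-0.889, 1.243, 0.278)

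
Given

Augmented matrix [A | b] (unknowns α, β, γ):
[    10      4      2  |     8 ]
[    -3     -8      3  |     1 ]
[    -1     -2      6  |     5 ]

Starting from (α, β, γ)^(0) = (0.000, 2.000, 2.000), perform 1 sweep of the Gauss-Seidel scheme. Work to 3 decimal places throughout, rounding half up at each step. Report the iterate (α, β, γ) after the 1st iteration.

Iteration 1:
  α = (8 - (4)·2.000 - (2)·2.000) / (10) = -0.400
  β = (1 - (-3)·-0.400 - (3)·2.000) / (-8) = 0.775
  γ = (5 - (-1)·-0.400 - (-2)·0.775) / (6) = 1.025

(-0.400, 0.775, 1.025)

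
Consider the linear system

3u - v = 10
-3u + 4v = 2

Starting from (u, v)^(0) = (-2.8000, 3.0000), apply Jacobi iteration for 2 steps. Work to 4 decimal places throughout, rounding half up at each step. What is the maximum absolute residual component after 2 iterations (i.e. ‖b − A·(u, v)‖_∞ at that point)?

5.3500

Iteration 1:
  u = (10 - (-1)·3.0000) / (3) = 4.3333
  v = (2 - (-3)·-2.8000) / (4) = -1.6000
Iteration 2:
  u = (10 - (-1)·-1.6000) / (3) = 2.8000
  v = (2 - (-3)·4.3333) / (4) = 3.7500
Residual b − A·x = (5.3500, -4.6000); ∞-norm = 5.3500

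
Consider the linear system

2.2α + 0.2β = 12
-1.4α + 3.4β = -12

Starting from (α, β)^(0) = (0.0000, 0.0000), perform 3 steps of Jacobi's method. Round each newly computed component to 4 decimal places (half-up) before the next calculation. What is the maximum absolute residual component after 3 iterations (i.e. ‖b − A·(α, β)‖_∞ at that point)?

Iteration 1:
  α = (12 - (0.2)·0.0000) / (2.2) = 5.4545
  β = (-12 - (-1.4)·0.0000) / (3.4) = -3.5294
Iteration 2:
  α = (12 - (0.2)·-3.5294) / (2.2) = 5.7754
  β = (-12 - (-1.4)·5.4545) / (3.4) = -1.2834
Iteration 3:
  α = (12 - (0.2)·-1.2834) / (2.2) = 5.5712
  β = (-12 - (-1.4)·5.7754) / (3.4) = -1.1513
Residual b − A·x = (-0.0264, -0.2859); ∞-norm = 0.2859

0.2859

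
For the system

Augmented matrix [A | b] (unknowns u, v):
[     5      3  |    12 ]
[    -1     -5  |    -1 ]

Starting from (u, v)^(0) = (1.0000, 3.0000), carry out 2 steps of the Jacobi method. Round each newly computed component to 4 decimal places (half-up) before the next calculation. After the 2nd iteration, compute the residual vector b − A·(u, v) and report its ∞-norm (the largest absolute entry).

1.8000

Iteration 1:
  u = (12 - (3)·3.0000) / (5) = 0.6000
  v = (-1 - (-1)·1.0000) / (-5) = 0.0000
Iteration 2:
  u = (12 - (3)·0.0000) / (5) = 2.4000
  v = (-1 - (-1)·0.6000) / (-5) = 0.0800
Residual b − A·x = (-0.2400, 1.8000); ∞-norm = 1.8000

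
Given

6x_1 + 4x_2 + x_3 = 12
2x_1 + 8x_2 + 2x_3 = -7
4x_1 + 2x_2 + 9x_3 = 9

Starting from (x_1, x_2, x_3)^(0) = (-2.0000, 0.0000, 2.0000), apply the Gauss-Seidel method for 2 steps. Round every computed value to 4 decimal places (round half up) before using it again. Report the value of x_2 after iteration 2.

Iteration 1:
  x_1 = (12 - (4)·0.0000 - (1)·2.0000) / (6) = 1.6667
  x_2 = (-7 - (2)·1.6667 - (2)·2.0000) / (8) = -1.7917
  x_3 = (9 - (4)·1.6667 - (2)·-1.7917) / (9) = 0.6574
Iteration 2:
  x_1 = (12 - (4)·-1.7917 - (1)·0.6574) / (6) = 3.0849
  x_2 = (-7 - (2)·3.0849 - (2)·0.6574) / (8) = -1.8106
  x_3 = (9 - (4)·3.0849 - (2)·-1.8106) / (9) = 0.0313

-1.8106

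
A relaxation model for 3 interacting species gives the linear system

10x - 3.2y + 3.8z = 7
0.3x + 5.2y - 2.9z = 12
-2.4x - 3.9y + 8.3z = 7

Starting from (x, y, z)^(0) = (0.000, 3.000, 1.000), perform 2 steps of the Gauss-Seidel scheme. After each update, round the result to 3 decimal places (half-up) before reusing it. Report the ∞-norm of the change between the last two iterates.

0.887

Iteration 1:
  x = (7 - (-3.2)·3.000 - (3.8)·1.000) / (10) = 1.280
  y = (12 - (0.3)·1.280 - (-2.9)·1.000) / (5.2) = 2.792
  z = (7 - (-2.4)·1.280 - (-3.9)·2.792) / (8.3) = 2.525
Iteration 2:
  x = (7 - (-3.2)·2.792 - (3.8)·2.525) / (10) = 0.634
  y = (12 - (0.3)·0.634 - (-2.9)·2.525) / (5.2) = 3.679
  z = (7 - (-2.4)·0.634 - (-3.9)·3.679) / (8.3) = 2.755
Change: (-0.646, 0.887, 0.230) → max |·| = 0.887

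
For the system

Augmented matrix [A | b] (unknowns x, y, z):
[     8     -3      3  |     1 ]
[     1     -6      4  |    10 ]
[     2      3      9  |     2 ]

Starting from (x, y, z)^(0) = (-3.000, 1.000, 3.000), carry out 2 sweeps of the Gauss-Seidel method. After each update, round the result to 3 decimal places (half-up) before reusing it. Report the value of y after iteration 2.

Iteration 1:
  x = (1 - (-3)·1.000 - (3)·3.000) / (8) = -0.625
  y = (10 - (1)·-0.625 - (4)·3.000) / (-6) = 0.229
  z = (2 - (2)·-0.625 - (3)·0.229) / (9) = 0.285
Iteration 2:
  x = (1 - (-3)·0.229 - (3)·0.285) / (8) = 0.104
  y = (10 - (1)·0.104 - (4)·0.285) / (-6) = -1.459
  z = (2 - (2)·0.104 - (3)·-1.459) / (9) = 0.685

-1.459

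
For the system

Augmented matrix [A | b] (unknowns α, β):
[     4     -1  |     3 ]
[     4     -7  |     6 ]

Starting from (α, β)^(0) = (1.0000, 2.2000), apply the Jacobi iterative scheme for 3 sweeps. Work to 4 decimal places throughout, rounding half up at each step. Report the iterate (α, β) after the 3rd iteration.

Iteration 1:
  α = (3 - (-1)·2.2000) / (4) = 1.3000
  β = (6 - (4)·1.0000) / (-7) = -0.2857
Iteration 2:
  α = (3 - (-1)·-0.2857) / (4) = 0.6786
  β = (6 - (4)·1.3000) / (-7) = -0.1143
Iteration 3:
  α = (3 - (-1)·-0.1143) / (4) = 0.7214
  β = (6 - (4)·0.6786) / (-7) = -0.4694

(0.7214, -0.4694)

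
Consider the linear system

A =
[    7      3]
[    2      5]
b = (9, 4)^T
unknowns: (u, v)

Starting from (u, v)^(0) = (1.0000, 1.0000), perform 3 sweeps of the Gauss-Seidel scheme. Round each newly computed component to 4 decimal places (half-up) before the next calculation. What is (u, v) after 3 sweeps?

Iteration 1:
  u = (9 - (3)·1.0000) / (7) = 0.8571
  v = (4 - (2)·0.8571) / (5) = 0.4572
Iteration 2:
  u = (9 - (3)·0.4572) / (7) = 1.0898
  v = (4 - (2)·1.0898) / (5) = 0.3641
Iteration 3:
  u = (9 - (3)·0.3641) / (7) = 1.1297
  v = (4 - (2)·1.1297) / (5) = 0.3481

(1.1297, 0.3481)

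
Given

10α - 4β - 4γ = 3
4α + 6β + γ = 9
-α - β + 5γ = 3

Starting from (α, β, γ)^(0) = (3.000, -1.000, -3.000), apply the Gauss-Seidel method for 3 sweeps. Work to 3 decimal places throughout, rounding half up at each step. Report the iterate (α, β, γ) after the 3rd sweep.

Iteration 1:
  α = (3 - (-4)·-1.000 - (-4)·-3.000) / (10) = -1.300
  β = (9 - (4)·-1.300 - (1)·-3.000) / (6) = 2.867
  γ = (3 - (-1)·-1.300 - (-1)·2.867) / (5) = 0.913
Iteration 2:
  α = (3 - (-4)·2.867 - (-4)·0.913) / (10) = 1.812
  β = (9 - (4)·1.812 - (1)·0.913) / (6) = 0.140
  γ = (3 - (-1)·1.812 - (-1)·0.140) / (5) = 0.990
Iteration 3:
  α = (3 - (-4)·0.140 - (-4)·0.990) / (10) = 0.752
  β = (9 - (4)·0.752 - (1)·0.990) / (6) = 0.834
  γ = (3 - (-1)·0.752 - (-1)·0.834) / (5) = 0.917

(0.752, 0.834, 0.917)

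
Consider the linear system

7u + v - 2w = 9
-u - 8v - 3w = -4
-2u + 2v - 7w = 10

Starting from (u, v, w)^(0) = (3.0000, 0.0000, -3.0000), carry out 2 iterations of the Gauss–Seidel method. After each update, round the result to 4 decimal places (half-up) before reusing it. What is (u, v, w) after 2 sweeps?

Iteration 1:
  u = (9 - (1)·0.0000 - (-2)·-3.0000) / (7) = 0.4286
  v = (-4 - (-1)·0.4286 - (-3)·-3.0000) / (-8) = 1.5714
  w = (10 - (-2)·0.4286 - (2)·1.5714) / (-7) = -1.1021
Iteration 2:
  u = (9 - (1)·1.5714 - (-2)·-1.1021) / (7) = 0.7463
  v = (-4 - (-1)·0.7463 - (-3)·-1.1021) / (-8) = 0.8200
  w = (10 - (-2)·0.7463 - (2)·0.8200) / (-7) = -1.4075

(0.7463, 0.8200, -1.4075)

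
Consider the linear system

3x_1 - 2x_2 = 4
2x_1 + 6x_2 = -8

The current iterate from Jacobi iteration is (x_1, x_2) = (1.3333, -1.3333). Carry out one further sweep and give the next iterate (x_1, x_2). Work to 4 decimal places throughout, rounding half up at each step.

One sweep:
  x_1 = (4 - (-2)·-1.3333) / (3) = 0.4445
  x_2 = (-8 - (2)·1.3333) / (6) = -1.7778

(0.4445, -1.7778)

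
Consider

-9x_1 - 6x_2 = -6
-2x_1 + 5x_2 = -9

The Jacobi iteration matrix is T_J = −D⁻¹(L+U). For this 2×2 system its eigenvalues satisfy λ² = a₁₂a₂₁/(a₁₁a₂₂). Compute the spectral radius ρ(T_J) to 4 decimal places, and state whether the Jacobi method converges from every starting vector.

a₁₂a₂₁/(a₁₁a₂₂) = (-6)·(-2) / ((-9)·(5)) = -0.266667
ρ = √|-0.266667| = √0.266667 = 0.5164
ρ < 1, so Jacobi converges

0.5164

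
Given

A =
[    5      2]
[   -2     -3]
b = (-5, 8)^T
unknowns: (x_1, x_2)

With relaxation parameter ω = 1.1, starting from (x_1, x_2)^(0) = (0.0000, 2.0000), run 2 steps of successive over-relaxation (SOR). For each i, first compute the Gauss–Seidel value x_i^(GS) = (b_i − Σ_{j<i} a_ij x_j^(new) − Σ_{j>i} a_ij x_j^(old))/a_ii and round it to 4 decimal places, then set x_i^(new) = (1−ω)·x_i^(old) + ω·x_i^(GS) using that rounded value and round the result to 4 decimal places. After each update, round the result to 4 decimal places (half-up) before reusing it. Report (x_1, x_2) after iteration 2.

(-0.1621, -2.6463)

Iteration 1:
  x_1: GS value = (-5 - (2)·2.0000) / (5) = -1.8000;  x_1 ← (1−ω)·0.0000 + ω·-1.8000 = -1.9800
  x_2: GS value = (8 - (-2)·-1.9800) / (-3) = -1.3467;  x_2 ← (1−ω)·2.0000 + ω·-1.3467 = -1.6814
Iteration 2:
  x_1: GS value = (-5 - (2)·-1.6814) / (5) = -0.3274;  x_1 ← (1−ω)·-1.9800 + ω·-0.3274 = -0.1621
  x_2: GS value = (8 - (-2)·-0.1621) / (-3) = -2.5586;  x_2 ← (1−ω)·-1.6814 + ω·-2.5586 = -2.6463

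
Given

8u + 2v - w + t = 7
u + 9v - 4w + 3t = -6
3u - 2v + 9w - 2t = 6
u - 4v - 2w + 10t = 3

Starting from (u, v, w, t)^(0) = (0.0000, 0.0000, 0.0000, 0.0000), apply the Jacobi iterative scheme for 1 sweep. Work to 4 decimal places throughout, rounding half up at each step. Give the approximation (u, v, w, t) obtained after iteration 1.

Iteration 1:
  u = (7 - (2)·0.0000 - (-1)·0.0000 - (1)·0.0000) / (8) = 0.8750
  v = (-6 - (1)·0.0000 - (-4)·0.0000 - (3)·0.0000) / (9) = -0.6667
  w = (6 - (3)·0.0000 - (-2)·0.0000 - (-2)·0.0000) / (9) = 0.6667
  t = (3 - (1)·0.0000 - (-4)·0.0000 - (-2)·0.0000) / (10) = 0.3000

(0.8750, -0.6667, 0.6667, 0.3000)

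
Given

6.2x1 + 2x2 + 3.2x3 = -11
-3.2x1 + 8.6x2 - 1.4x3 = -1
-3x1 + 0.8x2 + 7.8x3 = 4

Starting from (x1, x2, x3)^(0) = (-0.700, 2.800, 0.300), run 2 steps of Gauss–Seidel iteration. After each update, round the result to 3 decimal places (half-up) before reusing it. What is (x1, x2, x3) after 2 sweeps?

(-1.175, -0.629, 0.125)

Iteration 1:
  x1 = (-11 - (2)·2.800 - (3.2)·0.300) / (6.2) = -2.832
  x2 = (-1 - (-3.2)·-2.832 - (-1.4)·0.300) / (8.6) = -1.121
  x3 = (4 - (-3)·-2.832 - (0.8)·-1.121) / (7.8) = -0.461
Iteration 2:
  x1 = (-11 - (2)·-1.121 - (3.2)·-0.461) / (6.2) = -1.175
  x2 = (-1 - (-3.2)·-1.175 - (-1.4)·-0.461) / (8.6) = -0.629
  x3 = (4 - (-3)·-1.175 - (0.8)·-0.629) / (7.8) = 0.125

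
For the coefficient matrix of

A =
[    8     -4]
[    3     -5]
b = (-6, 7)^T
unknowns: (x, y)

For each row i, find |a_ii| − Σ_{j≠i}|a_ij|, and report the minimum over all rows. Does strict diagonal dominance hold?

2

row 1: |8| − (4) = 4
row 2: |-5| − (3) = 2
minimum over rows = 2 → strictly diagonally dominant (convergence guaranteed)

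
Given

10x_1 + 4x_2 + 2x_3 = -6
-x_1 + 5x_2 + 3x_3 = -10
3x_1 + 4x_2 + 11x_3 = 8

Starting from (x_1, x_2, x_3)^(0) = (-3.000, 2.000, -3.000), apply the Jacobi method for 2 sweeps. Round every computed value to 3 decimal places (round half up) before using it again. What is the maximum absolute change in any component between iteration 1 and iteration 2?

1.851

Iteration 1:
  x_1 = (-6 - (4)·2.000 - (2)·-3.000) / (10) = -0.800
  x_2 = (-10 - (-1)·-3.000 - (3)·-3.000) / (5) = -0.800
  x_3 = (8 - (3)·-3.000 - (4)·2.000) / (11) = 0.818
Iteration 2:
  x_1 = (-6 - (4)·-0.800 - (2)·0.818) / (10) = -0.444
  x_2 = (-10 - (-1)·-0.800 - (3)·0.818) / (5) = -2.651
  x_3 = (8 - (3)·-0.800 - (4)·-0.800) / (11) = 1.236
Change: (0.356, -1.851, 0.418) → max |·| = 1.851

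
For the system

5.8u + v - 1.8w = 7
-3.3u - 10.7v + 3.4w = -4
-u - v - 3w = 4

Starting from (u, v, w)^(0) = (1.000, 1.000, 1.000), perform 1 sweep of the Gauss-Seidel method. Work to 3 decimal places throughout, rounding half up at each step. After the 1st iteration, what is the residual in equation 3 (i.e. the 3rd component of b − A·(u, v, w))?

0.000

Iteration 1:
  u = (7 - (1)·1.000 - (-1.8)·1.000) / (5.8) = 1.345
  v = (-4 - (-3.3)·1.345 - (3.4)·1.000) / (-10.7) = 0.277
  w = (4 - (-1)·1.345 - (-1)·0.277) / (-3) = -1.874
Residual b − A·x = (-4.451, 9.774, 0.000)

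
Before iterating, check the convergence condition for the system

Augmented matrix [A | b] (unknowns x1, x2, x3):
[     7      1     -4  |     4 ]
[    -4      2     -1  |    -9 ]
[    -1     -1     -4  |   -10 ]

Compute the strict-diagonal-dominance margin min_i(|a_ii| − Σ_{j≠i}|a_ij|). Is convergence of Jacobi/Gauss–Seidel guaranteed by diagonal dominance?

row 1: |7| − (1+4) = 2
row 2: |2| − (4+1) = -3
row 3: |-4| − (1+1) = 2
minimum over rows = -3 → not strictly diagonally dominant

-3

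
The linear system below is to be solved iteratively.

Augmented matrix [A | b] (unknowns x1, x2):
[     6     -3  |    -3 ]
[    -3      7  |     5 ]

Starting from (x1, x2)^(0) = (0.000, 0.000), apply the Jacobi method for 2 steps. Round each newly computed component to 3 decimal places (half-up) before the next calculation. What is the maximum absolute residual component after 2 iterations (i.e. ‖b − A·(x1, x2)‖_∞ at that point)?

Iteration 1:
  x1 = (-3 - (-3)·0.000) / (6) = -0.500
  x2 = (5 - (-3)·0.000) / (7) = 0.714
Iteration 2:
  x1 = (-3 - (-3)·0.714) / (6) = -0.143
  x2 = (5 - (-3)·-0.500) / (7) = 0.500
Residual b − A·x = (-0.642, 1.071); ∞-norm = 1.071

1.071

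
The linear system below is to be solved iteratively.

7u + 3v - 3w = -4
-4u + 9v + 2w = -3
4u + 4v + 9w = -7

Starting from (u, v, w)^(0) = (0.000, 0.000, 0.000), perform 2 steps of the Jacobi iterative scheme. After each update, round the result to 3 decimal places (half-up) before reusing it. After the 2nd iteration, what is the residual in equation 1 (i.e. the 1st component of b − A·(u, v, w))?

Iteration 1:
  u = (-4 - (3)·0.000 - (-3)·0.000) / (7) = -0.571
  v = (-3 - (-4)·0.000 - (2)·0.000) / (9) = -0.333
  w = (-7 - (4)·0.000 - (4)·0.000) / (9) = -0.778
Iteration 2:
  u = (-4 - (3)·-0.333 - (-3)·-0.778) / (7) = -0.762
  v = (-3 - (-4)·-0.571 - (2)·-0.778) / (9) = -0.414
  w = (-7 - (4)·-0.571 - (4)·-0.333) / (9) = -0.376
Residual b − A·x = (1.448, -1.570, 1.088)

1.448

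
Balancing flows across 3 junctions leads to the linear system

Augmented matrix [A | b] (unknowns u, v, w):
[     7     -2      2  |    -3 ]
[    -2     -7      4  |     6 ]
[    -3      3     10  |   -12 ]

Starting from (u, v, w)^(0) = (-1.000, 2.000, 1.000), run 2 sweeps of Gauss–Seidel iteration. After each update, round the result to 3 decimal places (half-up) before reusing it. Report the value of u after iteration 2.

-0.165

Iteration 1:
  u = (-3 - (-2)·2.000 - (2)·1.000) / (7) = -0.143
  v = (6 - (-2)·-0.143 - (4)·1.000) / (-7) = -0.245
  w = (-12 - (-3)·-0.143 - (3)·-0.245) / (10) = -1.169
Iteration 2:
  u = (-3 - (-2)·-0.245 - (2)·-1.169) / (7) = -0.165
  v = (6 - (-2)·-0.165 - (4)·-1.169) / (-7) = -1.478
  w = (-12 - (-3)·-0.165 - (3)·-1.478) / (10) = -0.806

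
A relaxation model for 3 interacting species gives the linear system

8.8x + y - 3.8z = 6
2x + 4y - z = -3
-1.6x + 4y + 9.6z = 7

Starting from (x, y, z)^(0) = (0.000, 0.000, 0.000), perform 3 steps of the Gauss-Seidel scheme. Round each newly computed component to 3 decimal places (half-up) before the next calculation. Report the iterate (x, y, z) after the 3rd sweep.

Iteration 1:
  x = (6 - (1)·0.000 - (-3.8)·0.000) / (8.8) = 0.682
  y = (-3 - (2)·0.682 - (-1)·0.000) / (4) = -1.091
  z = (7 - (-1.6)·0.682 - (4)·-1.091) / (9.6) = 1.297
Iteration 2:
  x = (6 - (1)·-1.091 - (-3.8)·1.297) / (8.8) = 1.366
  y = (-3 - (2)·1.366 - (-1)·1.297) / (4) = -1.109
  z = (7 - (-1.6)·1.366 - (4)·-1.109) / (9.6) = 1.419
Iteration 3:
  x = (6 - (1)·-1.109 - (-3.8)·1.419) / (8.8) = 1.421
  y = (-3 - (2)·1.421 - (-1)·1.419) / (4) = -1.106
  z = (7 - (-1.6)·1.421 - (4)·-1.106) / (9.6) = 1.427

(1.421, -1.106, 1.427)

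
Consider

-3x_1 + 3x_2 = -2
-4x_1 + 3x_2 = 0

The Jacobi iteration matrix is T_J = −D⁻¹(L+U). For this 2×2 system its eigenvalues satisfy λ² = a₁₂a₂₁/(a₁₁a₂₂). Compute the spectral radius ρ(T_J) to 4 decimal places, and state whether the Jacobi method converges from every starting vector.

a₁₂a₂₁/(a₁₁a₂₂) = (3)·(-4) / ((-3)·(3)) = 1.333333
ρ = √|1.333333| = √1.333333 = 1.1547
ρ > 1, so Jacobi diverges

1.1547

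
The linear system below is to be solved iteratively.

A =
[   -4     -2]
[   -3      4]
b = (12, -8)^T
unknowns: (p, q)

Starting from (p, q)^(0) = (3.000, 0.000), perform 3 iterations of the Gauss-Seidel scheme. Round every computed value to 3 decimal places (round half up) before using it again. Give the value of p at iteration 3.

Iteration 1:
  p = (12 - (-2)·0.000) / (-4) = -3.000
  q = (-8 - (-3)·-3.000) / (4) = -4.250
Iteration 2:
  p = (12 - (-2)·-4.250) / (-4) = -0.875
  q = (-8 - (-3)·-0.875) / (4) = -2.656
Iteration 3:
  p = (12 - (-2)·-2.656) / (-4) = -1.672
  q = (-8 - (-3)·-1.672) / (4) = -3.254

-1.672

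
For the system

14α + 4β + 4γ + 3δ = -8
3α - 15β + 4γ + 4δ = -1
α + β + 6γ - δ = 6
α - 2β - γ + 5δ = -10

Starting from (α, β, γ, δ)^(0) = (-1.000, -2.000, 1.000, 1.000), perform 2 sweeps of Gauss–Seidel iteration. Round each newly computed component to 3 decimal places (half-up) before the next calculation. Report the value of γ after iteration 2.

Iteration 1:
  α = (-8 - (4)·-2.000 - (4)·1.000 - (3)·1.000) / (14) = -0.500
  β = (-1 - (3)·-0.500 - (4)·1.000 - (4)·1.000) / (-15) = 0.500
  γ = (6 - (1)·-0.500 - (1)·0.500 - (-1)·1.000) / (6) = 1.167
  δ = (-10 - (1)·-0.500 - (-2)·0.500 - (-1)·1.167) / (5) = -1.467
Iteration 2:
  α = (-8 - (4)·0.500 - (4)·1.167 - (3)·-1.467) / (14) = -0.733
  β = (-1 - (3)·-0.733 - (4)·1.167 - (4)·-1.467) / (-15) = -0.160
  γ = (6 - (1)·-0.733 - (1)·-0.160 - (-1)·-1.467) / (6) = 0.904
  δ = (-10 - (1)·-0.733 - (-2)·-0.160 - (-1)·0.904) / (5) = -1.737

0.904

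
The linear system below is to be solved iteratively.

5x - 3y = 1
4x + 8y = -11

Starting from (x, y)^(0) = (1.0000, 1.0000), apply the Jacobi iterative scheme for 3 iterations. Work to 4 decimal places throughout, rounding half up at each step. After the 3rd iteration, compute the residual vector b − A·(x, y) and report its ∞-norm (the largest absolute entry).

Iteration 1:
  x = (1 - (-3)·1.0000) / (5) = 0.8000
  y = (-11 - (4)·1.0000) / (8) = -1.8750
Iteration 2:
  x = (1 - (-3)·-1.8750) / (5) = -0.9250
  y = (-11 - (4)·0.8000) / (8) = -1.7750
Iteration 3:
  x = (1 - (-3)·-1.7750) / (5) = -0.8650
  y = (-11 - (4)·-0.9250) / (8) = -0.9125
Residual b − A·x = (2.5875, -0.2400); ∞-norm = 2.5875

2.5875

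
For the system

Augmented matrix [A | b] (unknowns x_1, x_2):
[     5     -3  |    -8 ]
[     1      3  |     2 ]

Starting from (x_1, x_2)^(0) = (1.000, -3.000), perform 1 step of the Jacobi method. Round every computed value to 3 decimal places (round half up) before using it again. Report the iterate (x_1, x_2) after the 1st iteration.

(-3.400, 0.333)

Iteration 1:
  x_1 = (-8 - (-3)·-3.000) / (5) = -3.400
  x_2 = (2 - (1)·1.000) / (3) = 0.333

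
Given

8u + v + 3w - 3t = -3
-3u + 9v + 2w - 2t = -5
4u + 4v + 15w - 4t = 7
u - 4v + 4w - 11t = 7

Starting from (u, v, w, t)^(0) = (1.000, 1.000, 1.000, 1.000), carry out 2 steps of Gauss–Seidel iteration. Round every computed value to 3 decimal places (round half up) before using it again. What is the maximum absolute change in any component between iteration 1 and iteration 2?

Iteration 1:
  u = (-3 - (1)·1.000 - (3)·1.000 - (-3)·1.000) / (8) = -0.500
  v = (-5 - (-3)·-0.500 - (2)·1.000 - (-2)·1.000) / (9) = -0.722
  w = (7 - (4)·-0.500 - (4)·-0.722 - (-4)·1.000) / (15) = 1.059
  t = (7 - (1)·-0.500 - (-4)·-0.722 - (4)·1.059) / (-11) = -0.034
Iteration 2:
  u = (-3 - (1)·-0.722 - (3)·1.059 - (-3)·-0.034) / (8) = -0.695
  v = (-5 - (-3)·-0.695 - (2)·1.059 - (-2)·-0.034) / (9) = -1.030
  w = (7 - (4)·-0.695 - (4)·-1.030 - (-4)·-0.034) / (15) = 0.918
  t = (7 - (1)·-0.695 - (-4)·-1.030 - (4)·0.918) / (-11) = 0.009
Change: (-0.195, -0.308, -0.141, 0.043) → max |·| = 0.308

0.308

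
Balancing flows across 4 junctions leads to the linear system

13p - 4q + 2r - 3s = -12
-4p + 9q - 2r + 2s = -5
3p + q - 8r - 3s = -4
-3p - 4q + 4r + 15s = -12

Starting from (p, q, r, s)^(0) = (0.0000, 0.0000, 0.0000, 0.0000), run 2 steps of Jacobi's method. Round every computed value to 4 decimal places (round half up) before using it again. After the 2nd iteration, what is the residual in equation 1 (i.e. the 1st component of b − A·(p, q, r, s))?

-1.6519

Iteration 1:
  p = (-12 - (-4)·0.0000 - (2)·0.0000 - (-3)·0.0000) / (13) = -0.9231
  q = (-5 - (-4)·0.0000 - (-2)·0.0000 - (2)·0.0000) / (9) = -0.5556
  r = (-4 - (3)·0.0000 - (1)·0.0000 - (-3)·0.0000) / (-8) = 0.5000
  s = (-12 - (-3)·0.0000 - (-4)·0.0000 - (4)·0.0000) / (15) = -0.8000
Iteration 2:
  p = (-12 - (-4)·-0.5556 - (2)·0.5000 - (-3)·-0.8000) / (13) = -1.3556
  q = (-5 - (-4)·-0.9231 - (-2)·0.5000 - (2)·-0.8000) / (9) = -0.6769
  r = (-4 - (3)·-0.9231 - (1)·-0.5556 - (-3)·-0.8000) / (-8) = 0.3844
  s = (-12 - (-3)·-0.9231 - (-4)·-0.5556 - (4)·0.5000) / (15) = -1.2661
Residual b − A·x = (-1.6519, -1.0293, 0.0206, -1.3205)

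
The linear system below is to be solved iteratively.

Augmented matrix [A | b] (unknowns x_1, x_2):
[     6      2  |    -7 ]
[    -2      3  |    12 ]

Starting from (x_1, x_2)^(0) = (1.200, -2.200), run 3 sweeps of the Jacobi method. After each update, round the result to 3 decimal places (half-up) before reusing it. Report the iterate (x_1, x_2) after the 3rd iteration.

Iteration 1:
  x_1 = (-7 - (2)·-2.200) / (6) = -0.433
  x_2 = (12 - (-2)·1.200) / (3) = 4.800
Iteration 2:
  x_1 = (-7 - (2)·4.800) / (6) = -2.767
  x_2 = (12 - (-2)·-0.433) / (3) = 3.711
Iteration 3:
  x_1 = (-7 - (2)·3.711) / (6) = -2.404
  x_2 = (12 - (-2)·-2.767) / (3) = 2.155

(-2.404, 2.155)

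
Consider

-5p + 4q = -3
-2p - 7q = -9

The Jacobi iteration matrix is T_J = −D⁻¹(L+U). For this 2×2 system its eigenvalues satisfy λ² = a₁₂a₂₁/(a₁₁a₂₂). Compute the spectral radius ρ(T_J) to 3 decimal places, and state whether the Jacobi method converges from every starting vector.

a₁₂a₂₁/(a₁₁a₂₂) = (4)·(-2) / ((-5)·(-7)) = -0.228571
ρ = √|-0.228571| = √0.228571 = 0.478
ρ < 1, so Jacobi converges

0.478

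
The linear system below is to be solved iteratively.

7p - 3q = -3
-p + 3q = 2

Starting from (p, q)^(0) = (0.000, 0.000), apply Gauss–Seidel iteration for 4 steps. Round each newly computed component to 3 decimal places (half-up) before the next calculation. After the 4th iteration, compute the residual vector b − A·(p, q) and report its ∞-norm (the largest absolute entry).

0.009

Iteration 1:
  p = (-3 - (-3)·0.000) / (7) = -0.429
  q = (2 - (-1)·-0.429) / (3) = 0.524
Iteration 2:
  p = (-3 - (-3)·0.524) / (7) = -0.204
  q = (2 - (-1)·-0.204) / (3) = 0.599
Iteration 3:
  p = (-3 - (-3)·0.599) / (7) = -0.172
  q = (2 - (-1)·-0.172) / (3) = 0.609
Iteration 4:
  p = (-3 - (-3)·0.609) / (7) = -0.168
  q = (2 - (-1)·-0.168) / (3) = 0.611
Residual b − A·x = (0.009, -0.001); ∞-norm = 0.009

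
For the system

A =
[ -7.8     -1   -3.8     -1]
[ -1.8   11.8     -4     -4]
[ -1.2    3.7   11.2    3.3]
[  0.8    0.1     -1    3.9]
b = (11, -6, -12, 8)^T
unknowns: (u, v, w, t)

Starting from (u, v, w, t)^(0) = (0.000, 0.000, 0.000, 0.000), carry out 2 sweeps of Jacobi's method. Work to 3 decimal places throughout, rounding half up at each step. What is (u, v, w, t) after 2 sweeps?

(-1.086, -0.391, -1.659, 2.079)

Iteration 1:
  u = (11 - (-1)·0.000 - (-3.8)·0.000 - (-1)·0.000) / (-7.8) = -1.410
  v = (-6 - (-1.8)·0.000 - (-4)·0.000 - (-4)·0.000) / (11.8) = -0.508
  w = (-12 - (-1.2)·0.000 - (3.7)·0.000 - (3.3)·0.000) / (11.2) = -1.071
  t = (8 - (0.8)·0.000 - (0.1)·0.000 - (-1)·0.000) / (3.9) = 2.051
Iteration 2:
  u = (11 - (-1)·-0.508 - (-3.8)·-1.071 - (-1)·2.051) / (-7.8) = -1.086
  v = (-6 - (-1.8)·-1.410 - (-4)·-1.071 - (-4)·2.051) / (11.8) = -0.391
  w = (-12 - (-1.2)·-1.410 - (3.7)·-0.508 - (3.3)·2.051) / (11.2) = -1.659
  t = (8 - (0.8)·-1.410 - (0.1)·-0.508 - (-1)·-1.071) / (3.9) = 2.079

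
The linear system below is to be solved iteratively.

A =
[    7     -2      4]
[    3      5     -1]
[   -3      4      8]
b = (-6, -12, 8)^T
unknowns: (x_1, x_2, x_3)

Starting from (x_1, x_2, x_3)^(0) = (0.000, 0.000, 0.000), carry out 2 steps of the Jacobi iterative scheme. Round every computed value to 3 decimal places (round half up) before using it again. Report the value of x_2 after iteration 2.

-1.686

Iteration 1:
  x_1 = (-6 - (-2)·0.000 - (4)·0.000) / (7) = -0.857
  x_2 = (-12 - (3)·0.000 - (-1)·0.000) / (5) = -2.400
  x_3 = (8 - (-3)·0.000 - (4)·0.000) / (8) = 1.000
Iteration 2:
  x_1 = (-6 - (-2)·-2.400 - (4)·1.000) / (7) = -2.114
  x_2 = (-12 - (3)·-0.857 - (-1)·1.000) / (5) = -1.686
  x_3 = (8 - (-3)·-0.857 - (4)·-2.400) / (8) = 1.879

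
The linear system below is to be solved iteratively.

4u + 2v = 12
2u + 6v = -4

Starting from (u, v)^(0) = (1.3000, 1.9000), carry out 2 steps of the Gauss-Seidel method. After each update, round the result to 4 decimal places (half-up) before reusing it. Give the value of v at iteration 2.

Iteration 1:
  u = (12 - (2)·1.9000) / (4) = 2.0500
  v = (-4 - (2)·2.0500) / (6) = -1.3500
Iteration 2:
  u = (12 - (2)·-1.3500) / (4) = 3.6750
  v = (-4 - (2)·3.6750) / (6) = -1.8917

-1.8917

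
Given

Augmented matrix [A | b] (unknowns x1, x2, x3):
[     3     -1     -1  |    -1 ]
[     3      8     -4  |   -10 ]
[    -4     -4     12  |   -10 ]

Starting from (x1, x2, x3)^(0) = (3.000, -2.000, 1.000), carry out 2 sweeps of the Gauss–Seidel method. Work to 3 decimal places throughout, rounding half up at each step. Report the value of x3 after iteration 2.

Iteration 1:
  x1 = (-1 - (-1)·-2.000 - (-1)·1.000) / (3) = -0.667
  x2 = (-10 - (3)·-0.667 - (-4)·1.000) / (8) = -0.500
  x3 = (-10 - (-4)·-0.667 - (-4)·-0.500) / (12) = -1.222
Iteration 2:
  x1 = (-1 - (-1)·-0.500 - (-1)·-1.222) / (3) = -0.907
  x2 = (-10 - (3)·-0.907 - (-4)·-1.222) / (8) = -1.521
  x3 = (-10 - (-4)·-0.907 - (-4)·-1.521) / (12) = -1.643

-1.643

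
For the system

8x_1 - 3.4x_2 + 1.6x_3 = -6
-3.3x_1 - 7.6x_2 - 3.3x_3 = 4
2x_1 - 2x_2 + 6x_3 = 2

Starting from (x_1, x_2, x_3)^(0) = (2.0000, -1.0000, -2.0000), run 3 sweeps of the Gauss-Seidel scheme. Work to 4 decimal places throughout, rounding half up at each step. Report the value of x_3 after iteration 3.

Iteration 1:
  x_1 = (-6 - (-3.4)·-1.0000 - (1.6)·-2.0000) / (8) = -0.7750
  x_2 = (4 - (-3.3)·-0.7750 - (-3.3)·-2.0000) / (-7.6) = 0.6786
  x_3 = (2 - (2)·-0.7750 - (-2)·0.6786) / (6) = 0.8179
Iteration 2:
  x_1 = (-6 - (-3.4)·0.6786 - (1.6)·0.8179) / (8) = -0.6252
  x_2 = (4 - (-3.3)·-0.6252 - (-3.3)·0.8179) / (-7.6) = -0.6100
  x_3 = (2 - (2)·-0.6252 - (-2)·-0.6100) / (6) = 0.3384
Iteration 3:
  x_1 = (-6 - (-3.4)·-0.6100 - (1.6)·0.3384) / (8) = -1.0769
  x_2 = (4 - (-3.3)·-1.0769 - (-3.3)·0.3384) / (-7.6) = -0.2057
  x_3 = (2 - (2)·-1.0769 - (-2)·-0.2057) / (6) = 0.6237

0.6237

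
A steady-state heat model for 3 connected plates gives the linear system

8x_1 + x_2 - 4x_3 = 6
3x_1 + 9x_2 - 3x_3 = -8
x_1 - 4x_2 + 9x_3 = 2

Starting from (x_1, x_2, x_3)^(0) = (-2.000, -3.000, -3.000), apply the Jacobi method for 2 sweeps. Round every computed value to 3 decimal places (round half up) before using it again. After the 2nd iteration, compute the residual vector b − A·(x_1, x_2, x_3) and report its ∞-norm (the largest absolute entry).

2.280

Iteration 1:
  x_1 = (6 - (1)·-3.000 - (-4)·-3.000) / (8) = -0.375
  x_2 = (-8 - (3)·-2.000 - (-3)·-3.000) / (9) = -1.222
  x_3 = (2 - (1)·-2.000 - (-4)·-3.000) / (9) = -0.889
Iteration 2:
  x_1 = (6 - (1)·-1.222 - (-4)·-0.889) / (8) = 0.458
  x_2 = (-8 - (3)·-0.375 - (-3)·-0.889) / (9) = -1.060
  x_3 = (2 - (1)·-0.375 - (-4)·-1.222) / (9) = -0.279
Residual b − A·x = (2.280, -0.671, -0.187); ∞-norm = 2.280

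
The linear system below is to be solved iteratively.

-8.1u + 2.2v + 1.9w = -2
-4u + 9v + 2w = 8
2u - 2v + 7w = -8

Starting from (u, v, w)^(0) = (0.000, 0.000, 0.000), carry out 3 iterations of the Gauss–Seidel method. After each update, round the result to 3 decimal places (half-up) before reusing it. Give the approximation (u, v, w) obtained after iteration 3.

(0.375, 1.251, -0.893)

Iteration 1:
  u = (-2 - (2.2)·0.000 - (1.9)·0.000) / (-8.1) = 0.247
  v = (8 - (-4)·0.247 - (2)·0.000) / (9) = 0.999
  w = (-8 - (2)·0.247 - (-2)·0.999) / (7) = -0.928
Iteration 2:
  u = (-2 - (2.2)·0.999 - (1.9)·-0.928) / (-8.1) = 0.301
  v = (8 - (-4)·0.301 - (2)·-0.928) / (9) = 1.229
  w = (-8 - (2)·0.301 - (-2)·1.229) / (7) = -0.878
Iteration 3:
  u = (-2 - (2.2)·1.229 - (1.9)·-0.878) / (-8.1) = 0.375
  v = (8 - (-4)·0.375 - (2)·-0.878) / (9) = 1.251
  w = (-8 - (2)·0.375 - (-2)·1.251) / (7) = -0.893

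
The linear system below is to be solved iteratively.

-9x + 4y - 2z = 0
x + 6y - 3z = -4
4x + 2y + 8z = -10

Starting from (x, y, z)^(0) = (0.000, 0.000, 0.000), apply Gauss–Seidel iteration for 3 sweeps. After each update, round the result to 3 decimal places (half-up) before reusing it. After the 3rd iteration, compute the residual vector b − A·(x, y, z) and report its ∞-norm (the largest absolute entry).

0.312

Iteration 1:
  x = (0 - (4)·0.000 - (-2)·0.000) / (-9) = 0.000
  y = (-4 - (1)·0.000 - (-3)·0.000) / (6) = -0.667
  z = (-10 - (4)·0.000 - (2)·-0.667) / (8) = -1.083
Iteration 2:
  x = (0 - (4)·-0.667 - (-2)·-1.083) / (-9) = -0.056
  y = (-4 - (1)·-0.056 - (-3)·-1.083) / (6) = -1.199
  z = (-10 - (4)·-0.056 - (2)·-1.199) / (8) = -0.922
Iteration 3:
  x = (0 - (4)·-1.199 - (-2)·-0.922) / (-9) = -0.328
  y = (-4 - (1)·-0.328 - (-3)·-0.922) / (6) = -1.073
  z = (-10 - (4)·-0.328 - (2)·-1.073) / (8) = -0.818
Residual b − A·x = (-0.296, 0.312, 0.002); ∞-norm = 0.312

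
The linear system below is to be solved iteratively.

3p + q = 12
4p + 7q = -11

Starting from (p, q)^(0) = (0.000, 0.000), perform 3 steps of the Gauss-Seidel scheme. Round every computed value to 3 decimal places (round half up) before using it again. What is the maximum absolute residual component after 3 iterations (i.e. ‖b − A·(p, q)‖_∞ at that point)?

0.139

Iteration 1:
  p = (12 - (1)·0.000) / (3) = 4.000
  q = (-11 - (4)·4.000) / (7) = -3.857
Iteration 2:
  p = (12 - (1)·-3.857) / (3) = 5.286
  q = (-11 - (4)·5.286) / (7) = -4.592
Iteration 3:
  p = (12 - (1)·-4.592) / (3) = 5.531
  q = (-11 - (4)·5.531) / (7) = -4.732
Residual b − A·x = (0.139, 0.000); ∞-norm = 0.139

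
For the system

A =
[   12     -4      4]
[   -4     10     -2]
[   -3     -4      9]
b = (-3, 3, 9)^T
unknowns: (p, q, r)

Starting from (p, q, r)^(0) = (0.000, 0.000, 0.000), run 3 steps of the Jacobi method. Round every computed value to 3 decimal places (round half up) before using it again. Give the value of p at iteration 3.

Iteration 1:
  p = (-3 - (-4)·0.000 - (4)·0.000) / (12) = -0.250
  q = (3 - (-4)·0.000 - (-2)·0.000) / (10) = 0.300
  r = (9 - (-3)·0.000 - (-4)·0.000) / (9) = 1.000
Iteration 2:
  p = (-3 - (-4)·0.300 - (4)·1.000) / (12) = -0.483
  q = (3 - (-4)·-0.250 - (-2)·1.000) / (10) = 0.400
  r = (9 - (-3)·-0.250 - (-4)·0.300) / (9) = 1.050
Iteration 3:
  p = (-3 - (-4)·0.400 - (4)·1.050) / (12) = -0.467
  q = (3 - (-4)·-0.483 - (-2)·1.050) / (10) = 0.317
  r = (9 - (-3)·-0.483 - (-4)·0.400) / (9) = 1.017

-0.467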